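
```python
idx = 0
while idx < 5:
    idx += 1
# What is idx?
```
Trace:
  idx=0
  idx=1
  idx=2
  idx=3
  idx=4
  idx=5

Final answer: 5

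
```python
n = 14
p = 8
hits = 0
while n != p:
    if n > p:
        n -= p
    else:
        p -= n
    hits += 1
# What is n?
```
Trace:
  n=14
  n=14, p=8
  n=14, p=8, hits=0
  n=6, p=8, hits=1
  n=6, p=2, hits=2
  n=4, p=2, hits=3
  n=2, p=2, hits=4

Final answer: 2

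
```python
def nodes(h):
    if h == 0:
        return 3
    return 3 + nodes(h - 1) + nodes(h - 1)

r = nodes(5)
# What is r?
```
Call trace (a repeated sub-call is expanded the first time; later identical calls just restate its return value):
nodes(h=5)
  nodes(h=4)
    nodes(h=3)
      nodes(h=2)
        nodes(h=1)
          nodes(h=0)
          -> return 3
          nodes(h=0)
          -> return 3
        -> return 9
        nodes(h=1) -> return 9  (same call as traced above)
      -> return 21
      nodes(h=2) -> return 21  (same call as traced above)
    -> return 45
    nodes(h=3) -> return 45  (same call as traced above)
  -> return 93
  nodes(h=4) -> return 93  (same call as traced above)
-> return 189

Final answer: 189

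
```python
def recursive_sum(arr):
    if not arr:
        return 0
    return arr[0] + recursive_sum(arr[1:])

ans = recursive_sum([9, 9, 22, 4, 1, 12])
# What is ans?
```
Call trace:
recursive_sum(arr=[9, 9, 22, 4, 1, 12])
  recursive_sum(arr=[9, 22, 4, 1, 12])
    recursive_sum(arr=[22, 4, 1, 12])
      recursive_sum(arr=[4, 1, 12])
        recursive_sum(arr=[1, 12])
          recursive_sum(arr=[12])
            recursive_sum(arr=[])
            -> return 0
          -> return 12
        -> return 13
      -> return 17
    -> return 39
  -> return 48
-> return 57

Final answer: 57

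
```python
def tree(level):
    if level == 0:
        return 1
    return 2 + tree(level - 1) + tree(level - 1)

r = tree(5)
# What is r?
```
Call trace (a repeated sub-call is expanded the first time; later identical calls just restate its return value):
tree(level=5)
  tree(level=4)
    tree(level=3)
      tree(level=2)
        tree(level=1)
          tree(level=0)
          -> return 1
          tree(level=0)
          -> return 1
        -> return 4
        tree(level=1) -> return 4  (same call as traced above)
      -> return 10
      tree(level=2) -> return 10  (same call as traced above)
    -> return 22
    tree(level=3) -> return 22  (same call as traced above)
  -> return 46
  tree(level=4) -> return 46  (same call as traced above)
-> return 94

Final answer: 94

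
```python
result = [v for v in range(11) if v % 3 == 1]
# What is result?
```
Trace:
  v=0
  v=1
  v=2
  v=3
  v=4
  v=5
  v=6
  v=7
  v=8
  v=9
  v=10
  result=[1, 4, 7, 10]

Final answer: [1, 4, 7, 10]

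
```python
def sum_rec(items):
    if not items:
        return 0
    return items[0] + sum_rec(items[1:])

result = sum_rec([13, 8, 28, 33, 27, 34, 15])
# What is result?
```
Call trace:
sum_rec(items=[13, 8, 28, 33, 27, 34, 15])
  sum_rec(items=[8, 28, 33, 27, 34, 15])
    sum_rec(items=[28, 33, 27, 34, 15])
      sum_rec(items=[33, 27, 34, 15])
        sum_rec(items=[27, 34, 15])
          sum_rec(items=[34, 15])
            sum_rec(items=[15])
              sum_rec(items=[])
              -> return 0
            -> return 15
          -> return 49
        -> return 76
      -> return 109
    -> return 137
  -> return 145
-> return 158

Final answer: 158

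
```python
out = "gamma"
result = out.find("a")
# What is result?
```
Trace:
  out='gamma'
  out='gamma', result=1

Final answer: 1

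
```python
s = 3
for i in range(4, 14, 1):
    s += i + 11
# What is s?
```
Trace:
  s=3
  s=18, i=4
  s=34, i=5
  s=51, i=6
  s=69, i=7
  s=88, i=8
  s=108, i=9
  s=129, i=10
  s=151, i=11
  s=174, i=12
  s=198, i=13

Final answer: 198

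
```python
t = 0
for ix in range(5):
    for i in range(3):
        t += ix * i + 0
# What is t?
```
Trace:
  t=0
  t=0, ix=0, i=0
  t=0, ix=0, i=1
  t=0, ix=0, i=2
  t=0, ix=1, i=0
  t=1, ix=1, i=1
  t=3, ix=1, i=2
  t=3, ix=2, i=0
  t=5, ix=2, i=1
  t=9, ix=2, i=2
  t=9, ix=3, i=0
  t=12, ix=3, i=1
  t=18, ix=3, i=2
  t=18, ix=4, i=0
  t=22, ix=4, i=1
  t=30, ix=4, i=2

Final answer: 30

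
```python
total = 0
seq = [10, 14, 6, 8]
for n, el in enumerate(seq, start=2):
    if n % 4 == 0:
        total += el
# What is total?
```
Trace:
  total=0
  total=0, n=2, el=10
  total=0, n=3, el=14
  total=6, n=4, el=6
  total=6, n=5, el=8

Final answer: 6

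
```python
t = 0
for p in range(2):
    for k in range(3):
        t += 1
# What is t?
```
Trace:
  t=0
  t=1, p=0, k=0
  t=2, p=0, k=1
  t=3, p=0, k=2
  t=4, p=1, k=0
  t=5, p=1, k=1
  t=6, p=1, k=2

Final answer: 6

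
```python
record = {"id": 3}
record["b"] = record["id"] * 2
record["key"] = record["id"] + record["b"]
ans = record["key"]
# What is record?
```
Trace:
  record={'id': 3}
  record={'id': 3, 'b': 6}
  record={'id': 3, 'b': 6, 'key': 9}
  record={'id': 3, 'b': 6, 'key': 9}, ans=9

Final answer: {'id': 3, 'b': 6, 'key': 9}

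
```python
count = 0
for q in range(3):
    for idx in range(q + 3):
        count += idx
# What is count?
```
Trace:
  count=0
  count=0, q=0, idx=0
  count=1, q=0, idx=1
  count=3, q=0, idx=2
  count=3, q=1, idx=0
  count=4, q=1, idx=1
  count=6, q=1, idx=2
  count=9, q=1, idx=3
  count=9, q=2, idx=0
  count=10, q=2, idx=1
  count=12, q=2, idx=2
  count=15, q=2, idx=3
  count=19, q=2, idx=4

Final answer: 19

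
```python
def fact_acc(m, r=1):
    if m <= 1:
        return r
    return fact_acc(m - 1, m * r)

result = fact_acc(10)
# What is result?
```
Call trace:
fact_acc(m=10, r=1)
  fact_acc(m=9, r=10)
    fact_acc(m=8, r=90)
      fact_acc(m=7, r=720)
        fact_acc(m=6, r=5040)
          fact_acc(m=5, r=30240)
            fact_acc(m=4, r=151200)
              fact_acc(m=3, r=604800)
                fact_acc(m=2, r=1814400)
                  fact_acc(m=1, r=3628800)
                  -> return 3628800
                -> return 3628800
              -> return 3628800
            -> return 3628800
          -> return 3628800
        -> return 3628800
      -> return 3628800
    -> return 3628800
  -> return 3628800
-> return 3628800

Final answer: 3628800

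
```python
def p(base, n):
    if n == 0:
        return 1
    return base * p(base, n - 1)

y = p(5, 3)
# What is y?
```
Call trace:
p(base=5, n=3)
  p(base=5, n=2)
    p(base=5, n=1)
      p(base=5, n=0)
      -> return 1
    -> return 5
  -> return 25
-> return 125

Final answer: 125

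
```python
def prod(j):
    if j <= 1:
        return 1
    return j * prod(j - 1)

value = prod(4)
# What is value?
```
Call trace:
prod(j=4)
  prod(j=3)
    prod(j=2)
      prod(j=1)
      -> return 1
    -> return 2
  -> return 6
-> return 24

Final answer: 24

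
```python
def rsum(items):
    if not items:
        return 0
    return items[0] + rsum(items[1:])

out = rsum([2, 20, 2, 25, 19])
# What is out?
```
Call trace:
rsum(items=[2, 20, 2, 25, 19])
  rsum(items=[20, 2, 25, 19])
    rsum(items=[2, 25, 19])
      rsum(items=[25, 19])
        rsum(items=[19])
          rsum(items=[])
          -> return 0
        -> return 19
      -> return 44
    -> return 46
  -> return 66
-> return 68

Final answer: 68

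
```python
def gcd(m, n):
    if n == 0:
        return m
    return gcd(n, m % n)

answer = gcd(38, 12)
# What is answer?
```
Call trace:
gcd(m=38, n=12)
  gcd(m=12, n=2)
    gcd(m=2, n=0)
    -> return 2
  -> return 2
-> return 2

Final answer: 2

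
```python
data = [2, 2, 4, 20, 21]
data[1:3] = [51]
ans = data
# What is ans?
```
Trace:
  data=[2, 2, 4, 20, 21]
  data=[2, 51, 20, 21]
  data=[2, 51, 20, 21], ans=[2, 51, 20, 21]

Final answer: [2, 51, 20, 21]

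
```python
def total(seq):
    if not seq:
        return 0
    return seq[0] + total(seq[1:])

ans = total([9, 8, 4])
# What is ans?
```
Call trace:
total(seq=[9, 8, 4])
  total(seq=[8, 4])
    total(seq=[4])
      total(seq=[])
      -> return 0
    -> return 4
  -> return 12
-> return 21

Final answer: 21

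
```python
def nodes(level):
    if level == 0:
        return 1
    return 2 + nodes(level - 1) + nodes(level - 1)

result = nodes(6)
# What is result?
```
Call trace (a repeated sub-call is expanded the first time; later identical calls just restate its return value):
nodes(level=6)
  nodes(level=5)
    nodes(level=4)
      nodes(level=3)
        nodes(level=2)
          nodes(level=1)
            nodes(level=0)
            -> return 1
            nodes(level=0)
            -> return 1
          -> return 4
          nodes(level=1) -> return 4  (same call as traced above)
        -> return 10
        nodes(level=2) -> return 10  (same call as traced above)
      -> return 22
      nodes(level=3) -> return 22  (same call as traced above)
    -> return 46
    nodes(level=4) -> return 46  (same call as traced above)
  -> return 94
  nodes(level=5) -> return 94  (same call as traced above)
-> return 190

Final answer: 190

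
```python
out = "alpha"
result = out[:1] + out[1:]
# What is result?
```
Trace:
  out='alpha'
  out='alpha', result='alpha'

Final answer: 'alpha'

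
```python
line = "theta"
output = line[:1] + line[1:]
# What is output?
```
Trace:
  line='theta'
  line='theta', output='theta'

Final answer: 'theta'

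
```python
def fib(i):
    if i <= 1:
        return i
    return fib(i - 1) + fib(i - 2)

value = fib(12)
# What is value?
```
Call trace (a repeated sub-call is expanded the first time; later identical calls just restate its return value):
fib(i=12)
  fib(i=11)
    fib(i=10)
      fib(i=9)
        fib(i=8)
          fib(i=7)
            fib(i=6)
              fib(i=5)
                fib(i=4)
                  fib(i=3)
                    fib(i=2)
                      fib(i=1)
                      -> return 1
                      fib(i=0)
                      -> return 0
                    -> return 1
                    fib(i=1)
                    -> return 1
                  -> return 2
                  fib(i=2) -> return 1  (same call as traced above)
                -> return 3
                fib(i=3) -> return 2  (same call as traced above)
              -> return 5
              fib(i=4) -> return 3  (same call as traced above)
            -> return 8
            fib(i=5) -> return 5  (same call as traced above)
          -> return 13
          fib(i=6) -> return 8  (same call as traced above)
        -> return 21
        fib(i=7) -> return 13  (same call as traced above)
      -> return 34
      fib(i=8) -> return 21  (same call as traced above)
    -> return 55
    fib(i=9) -> return 34  (same call as traced above)
  -> return 89
  fib(i=10) -> return 55  (same call as traced above)
-> return 144

Final answer: 144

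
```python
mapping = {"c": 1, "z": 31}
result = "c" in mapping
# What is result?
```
Trace:
  mapping={'c': 1, 'z': 31}
  mapping={'c': 1, 'z': 31}, result=True

Final answer: True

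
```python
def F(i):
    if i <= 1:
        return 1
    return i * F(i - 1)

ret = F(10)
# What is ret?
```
Call trace:
F(i=10)
  F(i=9)
    F(i=8)
      F(i=7)
        F(i=6)
          F(i=5)
            F(i=4)
              F(i=3)
                F(i=2)
                  F(i=1)
                  -> return 1
                -> return 2
              -> return 6
            -> return 24
          -> return 120
        -> return 720
      -> return 5040
    -> return 40320
  -> return 362880
-> return 3628800

Final answer: 3628800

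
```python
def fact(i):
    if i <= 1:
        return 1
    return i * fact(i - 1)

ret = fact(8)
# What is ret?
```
Call trace:
fact(i=8)
  fact(i=7)
    fact(i=6)
      fact(i=5)
        fact(i=4)
          fact(i=3)
            fact(i=2)
              fact(i=1)
              -> return 1
            -> return 2
          -> return 6
        -> return 24
      -> return 120
    -> return 720
  -> return 5040
-> return 40320

Final answer: 40320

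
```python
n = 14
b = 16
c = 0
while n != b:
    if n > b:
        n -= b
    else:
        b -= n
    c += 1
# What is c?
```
Trace:
  n=14
  n=14, b=16
  n=14, b=16, c=0
  n=14, b=2, c=1
  n=12, b=2, c=2
  n=10, b=2, c=3
  n=8, b=2, c=4
  n=6, b=2, c=5
  n=4, b=2, c=6
  n=2, b=2, c=7

Final answer: 7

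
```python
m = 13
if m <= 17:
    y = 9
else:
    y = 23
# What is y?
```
Trace:
  m=13
  m=13, y=9

Final answer: 9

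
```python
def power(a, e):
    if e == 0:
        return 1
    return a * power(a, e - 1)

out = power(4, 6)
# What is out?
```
Call trace:
power(a=4, e=6)
  power(a=4, e=5)
    power(a=4, e=4)
      power(a=4, e=3)
        power(a=4, e=2)
          power(a=4, e=1)
            power(a=4, e=0)
            -> return 1
          -> return 4
        -> return 16
      -> return 64
    -> return 256
  -> return 1024
-> return 4096

Final answer: 4096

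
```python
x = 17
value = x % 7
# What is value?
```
Trace:
  x=17
  x=17, value=3

Final answer: 3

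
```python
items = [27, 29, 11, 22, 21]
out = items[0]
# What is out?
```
Trace:
  items=[27, 29, 11, 22, 21]
  items=[27, 29, 11, 22, 21], out=27

Final answer: 27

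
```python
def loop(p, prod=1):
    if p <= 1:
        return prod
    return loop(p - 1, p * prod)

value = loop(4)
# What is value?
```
Call trace:
loop(p=4, prod=1)
  loop(p=3, prod=4)
    loop(p=2, prod=12)
      loop(p=1, prod=24)
      -> return 24
    -> return 24
  -> return 24
-> return 24

Final answer: 24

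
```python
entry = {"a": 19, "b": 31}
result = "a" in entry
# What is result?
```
Trace:
  entry={'a': 19, 'b': 31}
  entry={'a': 19, 'b': 31}, result=True

Final answer: True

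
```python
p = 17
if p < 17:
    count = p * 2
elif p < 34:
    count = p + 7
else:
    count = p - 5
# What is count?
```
Trace:
  p=17
  p=17, count=24

Final answer: 24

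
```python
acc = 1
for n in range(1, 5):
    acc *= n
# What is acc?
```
Trace:
  acc=1
  acc=1, n=1
  acc=2, n=2
  acc=6, n=3
  acc=24, n=4

Final answer: 24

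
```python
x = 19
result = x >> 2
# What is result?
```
Trace:
  x=19
  x=19, result=4

Final answer: 4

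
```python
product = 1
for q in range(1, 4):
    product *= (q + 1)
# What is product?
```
Trace:
  product=1
  product=2, q=1
  product=6, q=2
  product=24, q=3

Final answer: 24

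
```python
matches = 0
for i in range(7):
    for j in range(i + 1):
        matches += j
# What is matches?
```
Trace:
  matches=0
  matches=0, i=0, j=0
  matches=0, i=1, j=0
  matches=1, i=1, j=1
  matches=1, i=2, j=0
  matches=2, i=2, j=1
  matches=4, i=2, j=2
  matches=4, i=3, j=0
  matches=5, i=3, j=1
  matches=7, i=3, j=2
  matches=10, i=3, j=3
  matches=10, i=4, j=0
  matches=11, i=4, j=1
  matches=13, i=4, j=2
  matches=16, i=4, j=3
  matches=20, i=4, j=4
  matches=20, i=5, j=0
  matches=21, i=5, j=1
  matches=23, i=5, j=2
  matches=26, i=5, j=3
  matches=30, i=5, j=4
  matches=35, i=5, j=5
  matches=35, i=6, j=0
  matches=36, i=6, j=1
  matches=38, i=6, j=2
  matches=41, i=6, j=3
  matches=45, i=6, j=4
  matches=50, i=6, j=5
  matches=56, i=6, j=6

Final answer: 56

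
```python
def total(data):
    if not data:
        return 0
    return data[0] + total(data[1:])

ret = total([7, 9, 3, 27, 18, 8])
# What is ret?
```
Call trace:
total(data=[7, 9, 3, 27, 18, 8])
  total(data=[9, 3, 27, 18, 8])
    total(data=[3, 27, 18, 8])
      total(data=[27, 18, 8])
        total(data=[18, 8])
          total(data=[8])
            total(data=[])
            -> return 0
          -> return 8
        -> return 26
      -> return 53
    -> return 56
  -> return 65
-> return 72

Final answer: 72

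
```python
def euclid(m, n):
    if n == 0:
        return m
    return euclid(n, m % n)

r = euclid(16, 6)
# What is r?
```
Call trace:
euclid(m=16, n=6)
  euclid(m=6, n=4)
    euclid(m=4, n=2)
      euclid(m=2, n=0)
      -> return 2
    -> return 2
  -> return 2
-> return 2

Final answer: 2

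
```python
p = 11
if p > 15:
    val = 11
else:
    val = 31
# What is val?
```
Trace:
  p=11
  p=11, val=31

Final answer: 31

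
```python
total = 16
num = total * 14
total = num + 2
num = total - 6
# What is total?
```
Trace:
  total=16
  total=16, num=224
  total=226, num=224
  total=226, num=220

Final answer: 226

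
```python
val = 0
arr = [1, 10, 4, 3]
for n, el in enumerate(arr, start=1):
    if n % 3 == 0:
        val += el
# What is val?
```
Trace:
  val=0
  val=0, n=1, el=1
  val=0, n=2, el=10
  val=4, n=3, el=4
  val=4, n=4, el=3

Final answer: 4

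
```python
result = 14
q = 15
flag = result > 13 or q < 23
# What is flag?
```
Trace:
  result=14
  result=14, q=15
  result=14, q=15, flag=True

Final answer: True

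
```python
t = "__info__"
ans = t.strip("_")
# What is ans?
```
Trace:
  t='__info__'
  t='__info__', ans='info'

Final answer: 'info'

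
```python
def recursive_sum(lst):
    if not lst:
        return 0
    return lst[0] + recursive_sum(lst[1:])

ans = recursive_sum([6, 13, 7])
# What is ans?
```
Call trace:
recursive_sum(lst=[6, 13, 7])
  recursive_sum(lst=[13, 7])
    recursive_sum(lst=[7])
      recursive_sum(lst=[])
      -> return 0
    -> return 7
  -> return 20
-> return 26

Final answer: 26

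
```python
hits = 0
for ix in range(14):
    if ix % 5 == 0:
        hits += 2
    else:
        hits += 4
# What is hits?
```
Trace:
  hits=0
  hits=2, ix=0
  hits=6, ix=1
  hits=10, ix=2
  hits=14, ix=3
  hits=18, ix=4
  hits=20, ix=5
  hits=24, ix=6
  hits=28, ix=7
  hits=32, ix=8
  hits=36, ix=9
  hits=38, ix=10
  hits=42, ix=11
  hits=46, ix=12
  hits=50, ix=13

Final answer: 50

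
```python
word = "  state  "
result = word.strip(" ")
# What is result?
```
Trace:
  word='  state  '
  word='  state  ', result='state'

Final answer: 'state'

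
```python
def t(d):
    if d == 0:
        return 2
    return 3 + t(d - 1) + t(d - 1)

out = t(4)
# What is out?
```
Call trace (a repeated sub-call is expanded the first time; later identical calls just restate its return value):
t(d=4)
  t(d=3)
    t(d=2)
      t(d=1)
        t(d=0)
        -> return 2
        t(d=0)
        -> return 2
      -> return 7
      t(d=1) -> return 7  (same call as traced above)
    -> return 17
    t(d=2) -> return 17  (same call as traced above)
  -> return 37
  t(d=3) -> return 37  (same call as traced above)
-> return 77

Final answer: 77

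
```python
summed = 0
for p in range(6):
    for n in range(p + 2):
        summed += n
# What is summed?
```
Trace:
  summed=0
  summed=0, p=0, n=0
  summed=1, p=0, n=1
  summed=1, p=1, n=0
  summed=2, p=1, n=1
  summed=4, p=1, n=2
  summed=4, p=2, n=0
  summed=5, p=2, n=1
  summed=7, p=2, n=2
  summed=10, p=2, n=3
  summed=10, p=3, n=0
  summed=11, p=3, n=1
  summed=13, p=3, n=2
  summed=16, p=3, n=3
  summed=20, p=3, n=4
  summed=20, p=4, n=0
  summed=21, p=4, n=1
  summed=23, p=4, n=2
  summed=26, p=4, n=3
  summed=30, p=4, n=4
  summed=35, p=4, n=5
  summed=35, p=5, n=0
  summed=36, p=5, n=1
  summed=38, p=5, n=2
  summed=41, p=5, n=3
  summed=45, p=5, n=4
  summed=50, p=5, n=5
  summed=56, p=5, n=6

Final answer: 56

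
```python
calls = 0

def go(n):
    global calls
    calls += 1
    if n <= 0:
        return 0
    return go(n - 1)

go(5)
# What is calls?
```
Call trace:
go(n=5)
  go(n=4)
    go(n=3)
      go(n=2)
        go(n=1)
          go(n=0)
          -> return 0
        -> return 0
      -> return 0
    -> return 0
  -> return 0
-> return 0

calls is incremented once per call. go is entered once for each n = 5, 4, 3, 2, 1, 0 (the n <= 0 call returns without recursing), i.e. 5 + 1 calls.
calls = 6

Final answer: 6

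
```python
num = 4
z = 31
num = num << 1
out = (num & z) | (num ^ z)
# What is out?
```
Trace:
  num=4
  num=4, z=31
  num=8, z=31
  num=8, z=31, out=31

Final answer: 31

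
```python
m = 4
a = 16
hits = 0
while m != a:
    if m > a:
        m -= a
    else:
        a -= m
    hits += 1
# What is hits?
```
Trace:
  m=4
  m=4, a=16
  m=4, a=16, hits=0
  m=4, a=12, hits=1
  m=4, a=8, hits=2
  m=4, a=4, hits=3

Final answer: 3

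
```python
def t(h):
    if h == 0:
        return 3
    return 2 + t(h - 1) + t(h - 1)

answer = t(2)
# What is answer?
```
Call trace (a repeated sub-call is expanded the first time; later identical calls just restate its return value):
t(h=2)
  t(h=1)
    t(h=0)
    -> return 3
    t(h=0)
    -> return 3
  -> return 8
  t(h=1) -> return 8  (same call as traced above)
-> return 18

Final answer: 18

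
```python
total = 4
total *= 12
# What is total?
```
Trace:
  total=4
  total=48

Final answer: 48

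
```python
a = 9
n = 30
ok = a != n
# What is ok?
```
Trace:
  a=9
  a=9, n=30
  a=9, n=30, ok=True

Final answer: True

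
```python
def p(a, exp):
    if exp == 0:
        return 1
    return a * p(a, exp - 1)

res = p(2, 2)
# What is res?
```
Call trace:
p(a=2, exp=2)
  p(a=2, exp=1)
    p(a=2, exp=0)
    -> return 1
  -> return 2
-> return 4

Final answer: 4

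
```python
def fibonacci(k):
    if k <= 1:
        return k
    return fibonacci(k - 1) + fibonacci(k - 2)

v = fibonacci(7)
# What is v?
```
Call trace (a repeated sub-call is expanded the first time; later identical calls just restate its return value):
fibonacci(k=7)
  fibonacci(k=6)
    fibonacci(k=5)
      fibonacci(k=4)
        fibonacci(k=3)
          fibonacci(k=2)
            fibonacci(k=1)
            -> return 1
            fibonacci(k=0)
            -> return 0
          -> return 1
          fibonacci(k=1)
          -> return 1
        -> return 2
        fibonacci(k=2) -> return 1  (same call as traced above)
      -> return 3
      fibonacci(k=3) -> return 2  (same call as traced above)
    -> return 5
    fibonacci(k=4) -> return 3  (same call as traced above)
  -> return 8
  fibonacci(k=5) -> return 5  (same call as traced above)
-> return 13

Final answer: 13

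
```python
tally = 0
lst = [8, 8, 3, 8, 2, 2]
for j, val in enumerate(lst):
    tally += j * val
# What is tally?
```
Trace:
  tally=0
  tally=0, j=0, val=8
  tally=8, j=1, val=8
  tally=14, j=2, val=3
  tally=38, j=3, val=8
  tally=46, j=4, val=2
  tally=56, j=5, val=2

Final answer: 56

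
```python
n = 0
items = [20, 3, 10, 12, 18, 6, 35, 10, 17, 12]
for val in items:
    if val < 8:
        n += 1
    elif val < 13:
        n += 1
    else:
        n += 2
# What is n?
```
Trace:
  n=0
  n=2, val=20
  n=3, val=3
  n=4, val=10
  n=5, val=12
  n=7, val=18
  n=8, val=6
  n=10, val=35
  n=11, val=10
  n=13, val=17
  n=14, val=12

Final answer: 14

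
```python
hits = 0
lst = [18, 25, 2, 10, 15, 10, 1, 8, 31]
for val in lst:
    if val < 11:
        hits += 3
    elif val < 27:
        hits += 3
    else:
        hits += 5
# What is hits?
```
Trace:
  hits=0
  hits=3, val=18
  hits=6, val=25
  hits=9, val=2
  hits=12, val=10
  hits=15, val=15
  hits=18, val=10
  hits=21, val=1
  hits=24, val=8
  hits=29, val=31

Final answer: 29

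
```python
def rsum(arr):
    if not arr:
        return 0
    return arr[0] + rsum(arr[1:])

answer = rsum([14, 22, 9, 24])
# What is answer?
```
Call trace:
rsum(arr=[14, 22, 9, 24])
  rsum(arr=[22, 9, 24])
    rsum(arr=[9, 24])
      rsum(arr=[24])
        rsum(arr=[])
        -> return 0
      -> return 24
    -> return 33
  -> return 55
-> return 69

Final answer: 69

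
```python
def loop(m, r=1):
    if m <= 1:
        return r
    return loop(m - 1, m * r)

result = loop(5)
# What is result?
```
Call trace:
loop(m=5, r=1)
  loop(m=4, r=5)
    loop(m=3, r=20)
      loop(m=2, r=60)
        loop(m=1, r=120)
        -> return 120
      -> return 120
    -> return 120
  -> return 120
-> return 120

Final answer: 120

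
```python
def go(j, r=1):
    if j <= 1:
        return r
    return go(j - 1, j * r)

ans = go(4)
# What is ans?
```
Call trace:
go(j=4, r=1)
  go(j=3, r=4)
    go(j=2, r=12)
      go(j=1, r=24)
      -> return 24
    -> return 24
  -> return 24
-> return 24

Final answer: 24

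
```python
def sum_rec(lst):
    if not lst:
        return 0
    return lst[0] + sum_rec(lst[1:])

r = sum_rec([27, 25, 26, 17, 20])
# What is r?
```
Call trace:
sum_rec(lst=[27, 25, 26, 17, 20])
  sum_rec(lst=[25, 26, 17, 20])
    sum_rec(lst=[26, 17, 20])
      sum_rec(lst=[17, 20])
        sum_rec(lst=[20])
          sum_rec(lst=[])
          -> return 0
        -> return 20
      -> return 37
    -> return 63
  -> return 88
-> return 115

Final answer: 115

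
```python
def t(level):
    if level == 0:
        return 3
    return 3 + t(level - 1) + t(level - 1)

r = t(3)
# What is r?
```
Call trace (a repeated sub-call is expanded the first time; later identical calls just restate its return value):
t(level=3)
  t(level=2)
    t(level=1)
      t(level=0)
      -> return 3
      t(level=0)
      -> return 3
    -> return 9
    t(level=1) -> return 9  (same call as traced above)
  -> return 21
  t(level=2) -> return 21  (same call as traced above)
-> return 45

Final answer: 45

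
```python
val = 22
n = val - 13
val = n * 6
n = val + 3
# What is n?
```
Trace:
  val=22
  val=22, n=9
  val=54, n=9
  val=54, n=57

Final answer: 57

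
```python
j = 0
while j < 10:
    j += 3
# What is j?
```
Trace:
  j=0
  j=3
  j=6
  j=9
  j=12

Final answer: 12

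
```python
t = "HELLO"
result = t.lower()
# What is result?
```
Trace:
  t='HELLO'
  t='HELLO', result='hello'

Final answer: 'hello'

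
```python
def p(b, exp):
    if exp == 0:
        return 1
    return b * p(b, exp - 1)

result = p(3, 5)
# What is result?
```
Call trace:
p(b=3, exp=5)
  p(b=3, exp=4)
    p(b=3, exp=3)
      p(b=3, exp=2)
        p(b=3, exp=1)
          p(b=3, exp=0)
          -> return 1
        -> return 3
      -> return 9
    -> return 27
  -> return 81
-> return 243

Final answer: 243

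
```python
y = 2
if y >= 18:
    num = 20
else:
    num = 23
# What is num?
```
Trace:
  y=2
  y=2, num=23

Final answer: 23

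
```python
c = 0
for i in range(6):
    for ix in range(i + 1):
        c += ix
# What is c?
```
Trace:
  c=0
  c=0, i=0, ix=0
  c=0, i=1, ix=0
  c=1, i=1, ix=1
  c=1, i=2, ix=0
  c=2, i=2, ix=1
  c=4, i=2, ix=2
  c=4, i=3, ix=0
  c=5, i=3, ix=1
  c=7, i=3, ix=2
  c=10, i=3, ix=3
  c=10, i=4, ix=0
  c=11, i=4, ix=1
  c=13, i=4, ix=2
  c=16, i=4, ix=3
  c=20, i=4, ix=4
  c=20, i=5, ix=0
  c=21, i=5, ix=1
  c=23, i=5, ix=2
  c=26, i=5, ix=3
  c=30, i=5, ix=4
  c=35, i=5, ix=5

Final answer: 35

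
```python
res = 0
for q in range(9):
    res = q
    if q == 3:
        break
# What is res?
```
Trace:
  res=0
  res=0, q=0
  res=1, q=1
  res=2, q=2
  res=3, q=3

Final answer: 3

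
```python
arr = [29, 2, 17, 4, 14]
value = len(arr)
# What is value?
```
Trace:
  arr=[29, 2, 17, 4, 14]
  arr=[29, 2, 17, 4, 14], value=5

Final answer: 5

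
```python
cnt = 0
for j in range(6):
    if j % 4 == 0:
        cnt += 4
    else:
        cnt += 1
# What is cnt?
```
Trace:
  cnt=0
  cnt=4, j=0
  cnt=5, j=1
  cnt=6, j=2
  cnt=7, j=3
  cnt=11, j=4
  cnt=12, j=5

Final answer: 12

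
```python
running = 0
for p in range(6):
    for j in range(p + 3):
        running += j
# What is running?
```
Trace:
  running=0
  running=0, p=0, j=0
  running=1, p=0, j=1
  running=3, p=0, j=2
  running=3, p=1, j=0
  running=4, p=1, j=1
  running=6, p=1, j=2
  running=9, p=1, j=3
  running=9, p=2, j=0
  running=10, p=2, j=1
  running=12, p=2, j=2
  running=15, p=2, j=3
  running=19, p=2, j=4
  running=19, p=3, j=0
  running=20, p=3, j=1
  running=22, p=3, j=2
  running=25, p=3, j=3
  running=29, p=3, j=4
  running=34, p=3, j=5
  running=34, p=4, j=0
  running=35, p=4, j=1
  running=37, p=4, j=2
  running=40, p=4, j=3
  running=44, p=4, j=4
  running=49, p=4, j=5
  running=55, p=4, j=6
  running=55, p=5, j=0
  running=56, p=5, j=1
  running=58, p=5, j=2
  running=61, p=5, j=3
  running=65, p=5, j=4
  running=70, p=5, j=5
  running=76, p=5, j=6
  running=83, p=5, j=7

Final answer: 83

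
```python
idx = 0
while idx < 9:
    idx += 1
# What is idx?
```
Trace:
  idx=0
  idx=1
  idx=2
  idx=3
  idx=4
  idx=5
  idx=6
  idx=7
  idx=8
  idx=9

Final answer: 9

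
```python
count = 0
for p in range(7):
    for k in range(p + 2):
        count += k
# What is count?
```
Trace:
  count=0
  count=0, p=0, k=0
  count=1, p=0, k=1
  count=1, p=1, k=0
  count=2, p=1, k=1
  count=4, p=1, k=2
  count=4, p=2, k=0
  count=5, p=2, k=1
  count=7, p=2, k=2
  count=10, p=2, k=3
  count=10, p=3, k=0
  count=11, p=3, k=1
  count=13, p=3, k=2
  count=16, p=3, k=3
  count=20, p=3, k=4
  count=20, p=4, k=0
  count=21, p=4, k=1
  count=23, p=4, k=2
  count=26, p=4, k=3
  count=30, p=4, k=4
  count=35, p=4, k=5
  count=35, p=5, k=0
  count=36, p=5, k=1
  count=38, p=5, k=2
  count=41, p=5, k=3
  count=45, p=5, k=4
  count=50, p=5, k=5
  count=56, p=5, k=6
  count=56, p=6, k=0
  count=57, p=6, k=1
  count=59, p=6, k=2
  count=62, p=6, k=3
  count=66, p=6, k=4
  count=71, p=6, k=5
  count=77, p=6, k=6
  count=84, p=6, k=7

Final answer: 84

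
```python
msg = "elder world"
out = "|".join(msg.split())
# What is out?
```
Trace:
  msg='elder world'
  msg='elder world', out='elder|world'

Final answer: 'elder|world'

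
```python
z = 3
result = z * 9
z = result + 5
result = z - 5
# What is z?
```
Trace:
  z=3
  z=3, result=27
  z=32, result=27
  z=32, result=27

Final answer: 32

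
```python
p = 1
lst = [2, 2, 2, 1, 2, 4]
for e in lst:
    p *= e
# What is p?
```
Trace:
  p=1
  p=2, e=2
  p=4, e=2
  p=8, e=2
  p=8, e=1
  p=16, e=2
  p=64, e=4

Final answer: 64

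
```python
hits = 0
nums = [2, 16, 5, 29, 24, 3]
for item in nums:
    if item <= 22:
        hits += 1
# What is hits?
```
Trace:
  hits=0
  hits=1, item=2
  hits=2, item=16
  hits=3, item=5
  hits=3, item=29
  hits=3, item=24
  hits=4, item=3

Final answer: 4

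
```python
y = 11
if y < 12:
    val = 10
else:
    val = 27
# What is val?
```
Trace:
  y=11
  y=11, val=10

Final answer: 10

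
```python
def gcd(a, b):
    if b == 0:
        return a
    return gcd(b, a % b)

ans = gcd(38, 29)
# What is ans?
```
Call trace:
gcd(a=38, b=29)
  gcd(a=29, b=9)
    gcd(a=9, b=2)
      gcd(a=2, b=1)
        gcd(a=1, b=0)
        -> return 1
      -> return 1
    -> return 1
  -> return 1
-> return 1

Final answer: 1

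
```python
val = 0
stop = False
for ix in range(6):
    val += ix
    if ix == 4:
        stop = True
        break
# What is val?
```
Trace:
  val=0
  val=0, stop=False
  val=0, stop=False, ix=0
  val=1, stop=False, ix=1
  val=3, stop=False, ix=2
  val=6, stop=False, ix=3
  val=10, stop=True, ix=4

Final answer: 10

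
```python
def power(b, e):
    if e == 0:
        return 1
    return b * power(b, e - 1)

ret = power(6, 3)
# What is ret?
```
Call trace:
power(b=6, e=3)
  power(b=6, e=2)
    power(b=6, e=1)
      power(b=6, e=0)
      -> return 1
    -> return 6
  -> return 36
-> return 216

Final answer: 216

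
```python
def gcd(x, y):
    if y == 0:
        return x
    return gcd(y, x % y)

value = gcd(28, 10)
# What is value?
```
Call trace:
gcd(x=28, y=10)
  gcd(x=10, y=8)
    gcd(x=8, y=2)
      gcd(x=2, y=0)
      -> return 2
    -> return 2
  -> return 2
-> return 2

Final answer: 2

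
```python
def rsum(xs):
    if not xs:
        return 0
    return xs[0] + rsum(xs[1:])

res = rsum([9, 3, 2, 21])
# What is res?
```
Call trace:
rsum(xs=[9, 3, 2, 21])
  rsum(xs=[3, 2, 21])
    rsum(xs=[2, 21])
      rsum(xs=[21])
        rsum(xs=[])
        -> return 0
      -> return 21
    -> return 23
  -> return 26
-> return 35

Final answer: 35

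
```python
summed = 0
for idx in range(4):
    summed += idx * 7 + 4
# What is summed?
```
Trace:
  summed=0
  summed=4, idx=0
  summed=15, idx=1
  summed=33, idx=2
  summed=58, idx=3

Final answer: 58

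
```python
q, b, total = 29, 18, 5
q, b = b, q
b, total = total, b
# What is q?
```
Trace:
  q=29, b=18, total=5
  q=18, b=29, total=5
  q=18, b=5, total=29

Final answer: 18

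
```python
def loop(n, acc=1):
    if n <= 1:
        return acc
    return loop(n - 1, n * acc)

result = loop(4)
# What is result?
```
Call trace:
loop(n=4, acc=1)
  loop(n=3, acc=4)
    loop(n=2, acc=12)
      loop(n=1, acc=24)
      -> return 24
    -> return 24
  -> return 24
-> return 24

Final answer: 24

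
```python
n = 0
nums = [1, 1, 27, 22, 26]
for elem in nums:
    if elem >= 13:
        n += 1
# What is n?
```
Trace:
  n=0
  n=0, elem=1
  n=0, elem=1
  n=1, elem=27
  n=2, elem=22
  n=3, elem=26

Final answer: 3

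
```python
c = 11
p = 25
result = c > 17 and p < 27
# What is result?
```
Trace:
  c=11
  c=11, p=25
  c=11, p=25, result=False

Final answer: False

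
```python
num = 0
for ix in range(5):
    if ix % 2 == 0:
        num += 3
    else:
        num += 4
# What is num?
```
Trace:
  num=0
  num=3, ix=0
  num=7, ix=1
  num=10, ix=2
  num=14, ix=3
  num=17, ix=4

Final answer: 17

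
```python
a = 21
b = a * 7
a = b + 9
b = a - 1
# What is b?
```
Trace:
  a=21
  a=21, b=147
  a=156, b=147
  a=156, b=155

Final answer: 155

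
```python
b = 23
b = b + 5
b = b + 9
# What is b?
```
Trace:
  b=23
  b=28
  b=37

Final answer: 37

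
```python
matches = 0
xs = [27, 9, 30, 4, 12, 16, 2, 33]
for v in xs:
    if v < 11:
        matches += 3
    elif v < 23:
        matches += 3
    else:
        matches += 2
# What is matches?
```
Trace:
  matches=0
  matches=2, v=27
  matches=5, v=9
  matches=7, v=30
  matches=10, v=4
  matches=13, v=12
  matches=16, v=16
  matches=19, v=2
  matches=21, v=33

Final answer: 21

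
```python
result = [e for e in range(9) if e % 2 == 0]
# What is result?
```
Trace:
  e=0
  e=1
  e=2
  e=3
  e=4
  e=5
  e=6
  e=7
  e=8
  result=[0, 2, 4, 6, 8]

Final answer: [0, 2, 4, 6, 8]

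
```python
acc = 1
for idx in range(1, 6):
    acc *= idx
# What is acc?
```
Trace:
  acc=1
  acc=1, idx=1
  acc=2, idx=2
  acc=6, idx=3
  acc=24, idx=4
  acc=120, idx=5

Final answer: 120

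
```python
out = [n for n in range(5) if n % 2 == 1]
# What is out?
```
Trace:
  n=0
  n=1
  n=2
  n=3
  n=4
  out=[1, 3]

Final answer: [1, 3]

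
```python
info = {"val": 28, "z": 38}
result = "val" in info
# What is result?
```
Trace:
  info={'val': 28, 'z': 38}
  info={'val': 28, 'z': 38}, result=True

Final answer: True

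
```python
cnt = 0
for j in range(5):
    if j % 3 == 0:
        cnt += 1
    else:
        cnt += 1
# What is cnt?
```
Trace:
  cnt=0
  cnt=1, j=0
  cnt=2, j=1
  cnt=3, j=2
  cnt=4, j=3
  cnt=5, j=4

Final answer: 5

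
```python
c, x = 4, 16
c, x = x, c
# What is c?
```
Trace:
  c=4, x=16
  c=16, x=4

Final answer: 16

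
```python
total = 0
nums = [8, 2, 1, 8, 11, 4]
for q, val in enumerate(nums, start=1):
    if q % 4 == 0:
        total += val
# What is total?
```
Trace:
  total=0
  total=0, q=1, val=8
  total=0, q=2, val=2
  total=0, q=3, val=1
  total=8, q=4, val=8
  total=8, q=5, val=11
  total=8, q=6, val=4

Final answer: 8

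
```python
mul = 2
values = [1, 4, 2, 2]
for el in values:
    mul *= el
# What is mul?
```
Trace:
  mul=2
  mul=2, el=1
  mul=8, el=4
  mul=16, el=2
  mul=32, el=2

Final answer: 32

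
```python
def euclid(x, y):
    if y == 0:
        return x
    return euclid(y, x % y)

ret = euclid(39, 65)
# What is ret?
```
Call trace:
euclid(x=39, y=65)
  euclid(x=65, y=39)
    euclid(x=39, y=26)
      euclid(x=26, y=13)
        euclid(x=13, y=0)
        -> return 13
      -> return 13
    -> return 13
  -> return 13
-> return 13

Final answer: 13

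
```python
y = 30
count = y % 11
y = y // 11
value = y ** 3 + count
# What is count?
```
Trace:
  y=30
  y=30, count=8
  y=2, count=8
  y=2, count=8, value=16

Final answer: 8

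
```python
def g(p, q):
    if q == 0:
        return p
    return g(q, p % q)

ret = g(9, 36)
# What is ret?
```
Call trace:
g(p=9, q=36)
  g(p=36, q=9)
    g(p=9, q=0)
    -> return 9
  -> return 9
-> return 9

Final answer: 9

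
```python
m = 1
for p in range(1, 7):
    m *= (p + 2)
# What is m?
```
Trace:
  m=1
  m=3, p=1
  m=12, p=2
  m=60, p=3
  m=360, p=4
  m=2520, p=5
  m=20160, p=6

Final answer: 20160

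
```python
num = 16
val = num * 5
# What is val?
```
Trace:
  num=16
  num=16, val=80

Final answer: 80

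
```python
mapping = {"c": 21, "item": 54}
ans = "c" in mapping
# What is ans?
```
Trace:
  mapping={'c': 21, 'item': 54}
  mapping={'c': 21, 'item': 54}, ans=True

Final answer: True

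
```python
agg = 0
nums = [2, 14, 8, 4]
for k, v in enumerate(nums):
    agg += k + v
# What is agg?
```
Trace:
  agg=0
  agg=2, k=0, v=2
  agg=17, k=1, v=14
  agg=27, k=2, v=8
  agg=34, k=3, v=4

Final answer: 34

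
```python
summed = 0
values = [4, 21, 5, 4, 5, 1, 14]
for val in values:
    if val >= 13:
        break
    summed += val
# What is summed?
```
Trace:
  summed=0
  summed=4, val=4
  summed=4, val=21

Final answer: 4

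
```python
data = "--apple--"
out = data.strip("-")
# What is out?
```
Trace:
  data='--apple--'
  data='--apple--', out='apple'

Final answer: 'apple'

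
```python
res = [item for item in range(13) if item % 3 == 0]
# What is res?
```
Trace:
  item=0
  item=1
  item=2
  item=3
  item=4
  item=5
  item=6
  item=7
  item=8
  item=9
  item=10
  item=11
  item=12
  res=[0, 3, 6, 9, 12]

Final answer: [0, 3, 6, 9, 12]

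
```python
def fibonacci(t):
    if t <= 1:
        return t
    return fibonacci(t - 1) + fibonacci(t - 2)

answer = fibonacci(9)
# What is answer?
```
Call trace (a repeated sub-call is expanded the first time; later identical calls just restate its return value):
fibonacci(t=9)
  fibonacci(t=8)
    fibonacci(t=7)
      fibonacci(t=6)
        fibonacci(t=5)
          fibonacci(t=4)
            fibonacci(t=3)
              fibonacci(t=2)
                fibonacci(t=1)
                -> return 1
                fibonacci(t=0)
                -> return 0
              -> return 1
              fibonacci(t=1)
              -> return 1
            -> return 2
            fibonacci(t=2) -> return 1  (same call as traced above)
          -> return 3
          fibonacci(t=3) -> return 2  (same call as traced above)
        -> return 5
        fibonacci(t=4) -> return 3  (same call as traced above)
      -> return 8
      fibonacci(t=5) -> return 5  (same call as traced above)
    -> return 13
    fibonacci(t=6) -> return 8  (same call as traced above)
  -> return 21
  fibonacci(t=7) -> return 13  (same call as traced above)
-> return 34

Final answer: 34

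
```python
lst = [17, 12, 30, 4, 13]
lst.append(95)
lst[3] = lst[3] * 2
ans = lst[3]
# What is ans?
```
Trace:
  lst=[17, 12, 30, 4, 13]
  lst=[17, 12, 30, 4, 13, 95]
  lst=[17, 12, 30, 8, 13, 95]
  lst=[17, 12, 30, 8, 13, 95], ans=8

Final answer: 8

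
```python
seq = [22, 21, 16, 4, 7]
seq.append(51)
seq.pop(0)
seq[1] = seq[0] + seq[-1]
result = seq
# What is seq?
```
Trace:
  seq=[22, 21, 16, 4, 7]
  seq=[22, 21, 16, 4, 7, 51]
  seq=[21, 16, 4, 7, 51]
  seq=[21, 72, 4, 7, 51]
  seq=[21, 72, 4, 7, 51], result=[21, 72, 4, 7, 51]

Final answer: [21, 72, 4, 7, 51]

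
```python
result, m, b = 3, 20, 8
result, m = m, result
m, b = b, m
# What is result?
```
Trace:
  result=3, m=20, b=8
  result=20, m=3, b=8
  result=20, m=8, b=3

Final answer: 20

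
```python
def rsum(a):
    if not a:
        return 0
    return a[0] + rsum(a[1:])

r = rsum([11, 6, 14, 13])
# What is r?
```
Call trace:
rsum(a=[11, 6, 14, 13])
  rsum(a=[6, 14, 13])
    rsum(a=[14, 13])
      rsum(a=[13])
        rsum(a=[])
        -> return 0
      -> return 13
    -> return 27
  -> return 33
-> return 44

Final answer: 44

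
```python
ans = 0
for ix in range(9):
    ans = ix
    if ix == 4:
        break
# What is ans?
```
Trace:
  ans=0
  ans=0, ix=0
  ans=1, ix=1
  ans=2, ix=2
  ans=3, ix=3
  ans=4, ix=4

Final answer: 4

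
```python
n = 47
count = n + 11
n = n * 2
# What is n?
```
Trace:
  n=47
  n=47, count=58
  n=94, count=58

Final answer: 94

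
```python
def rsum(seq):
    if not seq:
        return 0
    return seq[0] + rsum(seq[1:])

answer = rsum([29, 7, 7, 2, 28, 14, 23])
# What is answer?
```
Call trace:
rsum(seq=[29, 7, 7, 2, 28, 14, 23])
  rsum(seq=[7, 7, 2, 28, 14, 23])
    rsum(seq=[7, 2, 28, 14, 23])
      rsum(seq=[2, 28, 14, 23])
        rsum(seq=[28, 14, 23])
          rsum(seq=[14, 23])
            rsum(seq=[23])
              rsum(seq=[])
              -> return 0
            -> return 23
          -> return 37
        -> return 65
      -> return 67
    -> return 74
  -> return 81
-> return 110

Final answer: 110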